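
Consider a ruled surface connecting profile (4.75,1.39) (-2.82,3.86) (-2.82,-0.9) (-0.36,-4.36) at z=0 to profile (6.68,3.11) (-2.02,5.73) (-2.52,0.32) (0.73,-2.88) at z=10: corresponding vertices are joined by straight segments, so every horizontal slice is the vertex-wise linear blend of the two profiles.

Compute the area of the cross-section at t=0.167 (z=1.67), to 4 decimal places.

Cross-section at t=0.167: each vertex is (1-t)·p0[i] + t·p1[i].
  v1: (1-0.167)·(4.75,1.39) + 0.167·(6.68,3.11) = (5.0723,1.6772)
  v2: (1-0.167)·(-2.82,3.86) + 0.167·(-2.02,5.73) = (-2.6864,4.1723)
  v3: (1-0.167)·(-2.82,-0.9) + 0.167·(-2.52,0.32) = (-2.7699,-0.6963)
  v4: (1-0.167)·(-0.36,-4.36) + 0.167·(0.73,-2.88) = (-0.1780,-4.1128)
Shoelace sum Σ(x_i·y_{i+1} − x_{i+1}·y_i):
  i=1: 5.0723·4.1723 − -2.6864·1.6772 = +25.6689 (running +25.6689)
  i=2: -2.6864·-0.6963 − -2.7699·4.1723 = +13.4273 (running +39.0961)
  i=3: -2.7699·-4.1128 − -0.1780·-0.6963 = +11.2682 (running +50.3644)
  i=4: -0.1780·1.6772 − 5.0723·-4.1128 = +20.5631 (running +70.9275)
Area = |Σ|/2 = |70.9275|/2 = 35.4637

Area at t=0.167: 35.4637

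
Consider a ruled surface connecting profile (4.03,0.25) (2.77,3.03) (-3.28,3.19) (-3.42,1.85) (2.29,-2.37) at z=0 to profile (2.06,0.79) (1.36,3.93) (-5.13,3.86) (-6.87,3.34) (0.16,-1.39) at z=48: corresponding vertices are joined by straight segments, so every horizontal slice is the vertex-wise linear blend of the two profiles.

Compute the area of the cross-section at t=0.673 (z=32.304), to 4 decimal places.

Cross-section at t=0.673: each vertex is (1-t)·p0[i] + t·p1[i].
  v1: (1-0.673)·(4.03,0.25) + 0.673·(2.06,0.79) = (2.7042,0.6134)
  v2: (1-0.673)·(2.77,3.03) + 0.673·(1.36,3.93) = (1.8211,3.6357)
  v3: (1-0.673)·(-3.28,3.19) + 0.673·(-5.13,3.86) = (-4.5251,3.6409)
  v4: (1-0.673)·(-3.42,1.85) + 0.673·(-6.87,3.34) = (-5.7419,2.8528)
  v5: (1-0.673)·(2.29,-2.37) + 0.673·(0.16,-1.39) = (0.8565,-1.7105)
Shoelace sum Σ(x_i·y_{i+1} − x_{i+1}·y_i):
  i=1: 2.7042·3.6357 − 1.8211·0.6134 = +8.7145 (running +8.7145)
  i=2: 1.8211·3.6409 − -4.5251·3.6357 = +23.0821 (running +31.7966)
  i=3: -4.5251·2.8528 − -5.7419·3.6409 = +7.9966 (running +39.7933)
  i=4: -5.7419·-1.7105 − 0.8565·2.8528 = +7.3778 (running +47.1710)
  i=5: 0.8565·0.6134 − 2.7042·-1.7105 = +5.1508 (running +52.3218)
Area = |Σ|/2 = |52.3218|/2 = 26.1609

Area at t=0.673: 26.1609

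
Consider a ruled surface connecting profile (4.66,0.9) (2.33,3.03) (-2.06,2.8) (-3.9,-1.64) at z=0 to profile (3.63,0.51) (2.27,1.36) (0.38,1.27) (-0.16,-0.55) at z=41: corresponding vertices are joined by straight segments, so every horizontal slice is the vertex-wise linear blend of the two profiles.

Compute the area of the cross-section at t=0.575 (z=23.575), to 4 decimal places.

Area at t=0.575: 9.8002

Cross-section at t=0.575: each vertex is (1-t)·p0[i] + t·p1[i].
  v1: (1-0.575)·(4.66,0.9) + 0.575·(3.63,0.51) = (4.0678,0.6758)
  v2: (1-0.575)·(2.33,3.03) + 0.575·(2.27,1.36) = (2.2955,2.0697)
  v3: (1-0.575)·(-2.06,2.8) + 0.575·(0.38,1.27) = (-0.6570,1.9202)
  v4: (1-0.575)·(-3.9,-1.64) + 0.575·(-0.16,-0.55) = (-1.7495,-1.0132)
Shoelace sum Σ(x_i·y_{i+1} − x_{i+1}·y_i):
  i=1: 4.0678·2.0697 − 2.2955·0.6758 = +6.8680 (running +6.8680)
  i=2: 2.2955·1.9202 − -0.6570·2.0697 = +5.7678 (running +12.6358)
  i=3: -0.6570·-1.0132 − -1.7495·1.9202 = +4.0252 (running +16.6610)
  i=4: -1.7495·0.6758 − 4.0678·-1.0132 = +2.9394 (running +19.6004)
Area = |Σ|/2 = |19.6004|/2 = 9.8002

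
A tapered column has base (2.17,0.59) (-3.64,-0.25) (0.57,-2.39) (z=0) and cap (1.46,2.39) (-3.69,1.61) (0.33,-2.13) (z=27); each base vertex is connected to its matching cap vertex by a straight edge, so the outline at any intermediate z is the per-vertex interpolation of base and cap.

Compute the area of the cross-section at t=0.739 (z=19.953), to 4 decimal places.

Cross-section at t=0.739: each vertex is (1-t)·p0[i] + t·p1[i].
  v1: (1-0.739)·(2.17,0.59) + 0.739·(1.46,2.39) = (1.6453,1.9202)
  v2: (1-0.739)·(-3.64,-0.25) + 0.739·(-3.69,1.61) = (-3.6769,1.1245)
  v3: (1-0.739)·(0.57,-2.39) + 0.739·(0.33,-2.13) = (0.3926,-2.1979)
Shoelace sum Σ(x_i·y_{i+1} − x_{i+1}·y_i):
  i=1: 1.6453·1.1245 − -3.6769·1.9202 = +8.9107 (running +8.9107)
  i=2: -3.6769·-2.1979 − 0.3926·1.1245 = +7.6399 (running +16.5506)
  i=3: 0.3926·1.9202 − 1.6453·-2.1979 = +4.3701 (running +20.9207)
Area = |Σ|/2 = |20.9207|/2 = 10.4603

Area at t=0.739: 10.4603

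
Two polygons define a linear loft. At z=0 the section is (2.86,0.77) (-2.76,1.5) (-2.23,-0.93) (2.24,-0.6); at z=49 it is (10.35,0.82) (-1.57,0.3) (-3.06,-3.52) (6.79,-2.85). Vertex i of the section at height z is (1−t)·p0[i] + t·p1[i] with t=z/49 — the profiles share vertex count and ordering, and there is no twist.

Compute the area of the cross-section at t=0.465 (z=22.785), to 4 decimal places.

Cross-section at t=0.465: each vertex is (1-t)·p0[i] + t·p1[i].
  v1: (1-0.465)·(2.86,0.77) + 0.465·(10.35,0.82) = (6.3429,0.7932)
  v2: (1-0.465)·(-2.76,1.5) + 0.465·(-1.57,0.3) = (-2.2066,0.9420)
  v3: (1-0.465)·(-2.23,-0.93) + 0.465·(-3.06,-3.52) = (-2.6159,-2.1343)
  v4: (1-0.465)·(2.24,-0.6) + 0.465·(6.79,-2.85) = (4.3558,-1.6462)
Shoelace sum Σ(x_i·y_{i+1} − x_{i+1}·y_i):
  i=1: 6.3429·0.9420 − -2.2066·0.7932 = +7.7254 (running +7.7254)
  i=2: -2.2066·-2.1343 − -2.6159·0.9420 = +7.1740 (running +14.8994)
  i=3: -2.6159·-1.6462 − 4.3558·-2.1343 = +13.6032 (running +28.5026)
  i=4: 4.3558·0.7932 − 6.3429·-1.6462 = +13.8971 (running +42.3997)
Area = |Σ|/2 = |42.3997|/2 = 21.1998

Area at t=0.465: 21.1998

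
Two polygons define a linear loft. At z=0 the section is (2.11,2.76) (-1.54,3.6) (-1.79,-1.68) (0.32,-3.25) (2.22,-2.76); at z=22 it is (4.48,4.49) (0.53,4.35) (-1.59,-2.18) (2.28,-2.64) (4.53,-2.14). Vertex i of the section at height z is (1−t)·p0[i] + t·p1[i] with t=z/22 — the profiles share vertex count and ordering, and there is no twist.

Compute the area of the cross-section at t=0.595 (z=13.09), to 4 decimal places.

Area at t=0.595: 29.7037

Cross-section at t=0.595: each vertex is (1-t)·p0[i] + t·p1[i].
  v1: (1-0.595)·(2.11,2.76) + 0.595·(4.48,4.49) = (3.5202,3.7893)
  v2: (1-0.595)·(-1.54,3.6) + 0.595·(0.53,4.35) = (-0.3084,4.0462)
  v3: (1-0.595)·(-1.79,-1.68) + 0.595·(-1.59,-2.18) = (-1.6710,-1.9775)
  v4: (1-0.595)·(0.32,-3.25) + 0.595·(2.28,-2.64) = (1.4862,-2.8871)
  v5: (1-0.595)·(2.22,-2.76) + 0.595·(4.53,-2.14) = (3.5945,-2.3911)
Shoelace sum Σ(x_i·y_{i+1} − x_{i+1}·y_i):
  i=1: 3.5202·4.0462 − -0.3084·3.7893 = +15.4119 (running +15.4119)
  i=2: -0.3084·-1.9775 − -1.6710·4.0462 = +7.3710 (running +22.7829)
  i=3: -1.6710·-2.8871 − 1.4862·-1.9775 = +7.7632 (running +30.5461)
  i=4: 1.4862·-2.3911 − 3.5945·-2.8871 = +6.8237 (running +37.3698)
  i=5: 3.5945·3.7893 − 3.5202·-2.3911 = +22.0377 (running +59.4075)
Area = |Σ|/2 = |59.4075|/2 = 29.7037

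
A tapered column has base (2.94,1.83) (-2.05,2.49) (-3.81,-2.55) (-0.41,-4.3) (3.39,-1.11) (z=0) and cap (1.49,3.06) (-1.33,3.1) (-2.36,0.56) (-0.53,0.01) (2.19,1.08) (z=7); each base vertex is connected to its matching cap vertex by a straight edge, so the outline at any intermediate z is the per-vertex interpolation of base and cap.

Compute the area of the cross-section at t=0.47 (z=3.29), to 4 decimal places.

Area at t=0.47: 20.5012

Cross-section at t=0.47: each vertex is (1-t)·p0[i] + t·p1[i].
  v1: (1-0.47)·(2.94,1.83) + 0.47·(1.49,3.06) = (2.2585,2.4081)
  v2: (1-0.47)·(-2.05,2.49) + 0.47·(-1.33,3.1) = (-1.7116,2.7767)
  v3: (1-0.47)·(-3.81,-2.55) + 0.47·(-2.36,0.56) = (-3.1285,-1.0883)
  v4: (1-0.47)·(-0.41,-4.3) + 0.47·(-0.53,0.01) = (-0.4664,-2.2743)
  v5: (1-0.47)·(3.39,-1.11) + 0.47·(2.19,1.08) = (2.8260,-0.0807)
Shoelace sum Σ(x_i·y_{i+1} − x_{i+1}·y_i):
  i=1: 2.2585·2.7767 − -1.7116·2.4081 = +10.3929 (running +10.3929)
  i=2: -1.7116·-1.0883 − -3.1285·2.7767 = +10.5496 (running +20.9425)
  i=3: -3.1285·-2.2743 − -0.4664·-1.0883 = +6.6076 (running +27.5501)
  i=4: -0.4664·-0.0807 − 2.8260·-2.2743 = +6.4648 (running +34.0149)
  i=5: 2.8260·2.4081 − 2.2585·-0.0807 = +6.9876 (running +41.0024)
Area = |Σ|/2 = |41.0024|/2 = 20.5012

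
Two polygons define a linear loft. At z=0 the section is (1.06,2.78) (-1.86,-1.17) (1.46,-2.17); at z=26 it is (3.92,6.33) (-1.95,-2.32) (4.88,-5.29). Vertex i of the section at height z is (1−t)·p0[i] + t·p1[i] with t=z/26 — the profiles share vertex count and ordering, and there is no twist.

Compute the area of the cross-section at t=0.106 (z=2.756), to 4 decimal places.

Cross-section at t=0.106: each vertex is (1-t)·p0[i] + t·p1[i].
  v1: (1-0.106)·(1.06,2.78) + 0.106·(3.92,6.33) = (1.3632,3.1563)
  v2: (1-0.106)·(-1.86,-1.17) + 0.106·(-1.95,-2.32) = (-1.8695,-1.2919)
  v3: (1-0.106)·(1.46,-2.17) + 0.106·(4.88,-5.29) = (1.8225,-2.5007)
Shoelace sum Σ(x_i·y_{i+1} − x_{i+1}·y_i):
  i=1: 1.3632·-1.2919 − -1.8695·3.1563 = +4.1398 (running +4.1398)
  i=2: -1.8695·-2.5007 − 1.8225·-1.2919 = +7.0297 (running +11.1695)
  i=3: 1.8225·3.1563 − 1.3632·-2.5007 = +9.1613 (running +20.3308)
Area = |Σ|/2 = |20.3308|/2 = 10.1654

Area at t=0.106: 10.1654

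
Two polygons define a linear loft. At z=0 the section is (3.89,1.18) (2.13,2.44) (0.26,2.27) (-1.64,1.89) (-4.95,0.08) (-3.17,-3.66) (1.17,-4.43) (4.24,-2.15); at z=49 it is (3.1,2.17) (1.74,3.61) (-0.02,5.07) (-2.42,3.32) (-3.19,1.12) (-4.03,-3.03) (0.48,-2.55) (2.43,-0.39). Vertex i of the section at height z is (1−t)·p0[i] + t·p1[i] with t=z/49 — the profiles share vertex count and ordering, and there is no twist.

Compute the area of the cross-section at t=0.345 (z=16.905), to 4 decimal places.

Area at t=0.345: 42.7144

Cross-section at t=0.345: each vertex is (1-t)·p0[i] + t·p1[i].
  v1: (1-0.345)·(3.89,1.18) + 0.345·(3.1,2.17) = (3.6174,1.5215)
  v2: (1-0.345)·(2.13,2.44) + 0.345·(1.74,3.61) = (1.9954,2.8437)
  v3: (1-0.345)·(0.26,2.27) + 0.345·(-0.02,5.07) = (0.1634,3.2360)
  v4: (1-0.345)·(-1.64,1.89) + 0.345·(-2.42,3.32) = (-1.9091,2.3833)
  v5: (1-0.345)·(-4.95,0.08) + 0.345·(-3.19,1.12) = (-4.3428,0.4388)
  v6: (1-0.345)·(-3.17,-3.66) + 0.345·(-4.03,-3.03) = (-3.4667,-3.4426)
  v7: (1-0.345)·(1.17,-4.43) + 0.345·(0.48,-2.55) = (0.9319,-3.7814)
  v8: (1-0.345)·(4.24,-2.15) + 0.345·(2.43,-0.39) = (3.6156,-1.5428)
Shoelace sum Σ(x_i·y_{i+1} − x_{i+1}·y_i):
  i=1: 3.6174·2.8437 − 1.9954·1.5215 = +7.2506 (running +7.2506)
  i=2: 1.9954·3.2360 − 0.1634·2.8437 = +5.9926 (running +13.2432)
  i=3: 0.1634·2.3833 − -1.9091·3.2360 = +6.5673 (running +19.8105)
  i=4: -1.9091·0.4388 − -4.3428·2.3833 = +9.5127 (running +29.3232)
  i=5: -4.3428·-3.4426 − -3.4667·0.4388 = +16.4719 (running +45.7951)
  i=6: -3.4667·-3.7814 − 0.9319·-3.4426 = +16.3174 (running +62.1125)
  i=7: 0.9319·-1.5428 − 3.6156·-3.7814 = +12.2340 (running +74.3465)
  i=8: 3.6156·1.5215 − 3.6174·-1.5428 = +11.0822 (running +85.4288)
Area = |Σ|/2 = |85.4288|/2 = 42.7144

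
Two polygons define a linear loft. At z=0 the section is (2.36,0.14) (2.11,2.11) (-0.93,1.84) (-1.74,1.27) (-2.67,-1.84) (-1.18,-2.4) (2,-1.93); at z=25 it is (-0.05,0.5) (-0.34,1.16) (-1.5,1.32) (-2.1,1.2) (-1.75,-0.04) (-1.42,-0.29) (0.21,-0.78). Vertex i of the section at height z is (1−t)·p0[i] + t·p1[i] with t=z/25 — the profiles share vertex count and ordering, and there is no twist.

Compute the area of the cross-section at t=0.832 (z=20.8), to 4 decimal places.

Area at t=0.832: 4.7812

Cross-section at t=0.832: each vertex is (1-t)·p0[i] + t·p1[i].
  v1: (1-0.832)·(2.36,0.14) + 0.832·(-0.05,0.5) = (0.3549,0.4395)
  v2: (1-0.832)·(2.11,2.11) + 0.832·(-0.34,1.16) = (0.0716,1.3196)
  v3: (1-0.832)·(-0.93,1.84) + 0.832·(-1.5,1.32) = (-1.4042,1.4074)
  v4: (1-0.832)·(-1.74,1.27) + 0.832·(-2.1,1.2) = (-2.0395,1.2118)
  v5: (1-0.832)·(-2.67,-1.84) + 0.832·(-1.75,-0.04) = (-1.9046,-0.3424)
  v6: (1-0.832)·(-1.18,-2.4) + 0.832·(-1.42,-0.29) = (-1.3797,-0.6445)
  v7: (1-0.832)·(2,-1.93) + 0.832·(0.21,-0.78) = (0.5107,-0.9732)
Shoelace sum Σ(x_i·y_{i+1} − x_{i+1}·y_i):
  i=1: 0.3549·1.3196 − 0.0716·0.4395 = +0.4368 (running +0.4368)
  i=2: 0.0716·1.4074 − -1.4042·1.3196 = +1.9538 (running +2.3906)
  i=3: -1.4042·1.2118 − -2.0395·1.4074 = +1.1687 (running +3.5594)
  i=4: -2.0395·-0.3424 − -1.9046·1.2118 = +3.0062 (running +6.5656)
  i=5: -1.9046·-0.6445 − -1.3797·-0.3424 = +0.7550 (running +7.3206)
  i=6: -1.3797·-0.9732 − 0.5107·-0.6445 = +1.6719 (running +8.9925)
  i=7: 0.5107·0.4395 − 0.3549·-0.9732 = +0.5698 (running +9.5623)
Area = |Σ|/2 = |9.5623|/2 = 4.7812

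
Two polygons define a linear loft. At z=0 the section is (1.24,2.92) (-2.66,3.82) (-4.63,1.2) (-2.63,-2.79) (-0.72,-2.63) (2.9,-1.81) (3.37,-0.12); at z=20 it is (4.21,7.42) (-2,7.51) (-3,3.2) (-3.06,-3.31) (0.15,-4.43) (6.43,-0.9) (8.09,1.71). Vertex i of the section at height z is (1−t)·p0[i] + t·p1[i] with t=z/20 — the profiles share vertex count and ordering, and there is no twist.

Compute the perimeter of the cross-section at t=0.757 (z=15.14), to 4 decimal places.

Perimeter at t=0.757: 33.8687

Cross-section at t=0.757: each vertex is (1-t)·p0[i] + t·p1[i].
  v1: (1-0.757)·(1.24,2.92) + 0.757·(4.21,7.42) = (3.4883,6.3265)
  v2: (1-0.757)·(-2.66,3.82) + 0.757·(-2,7.51) = (-2.1604,6.6133)
  v3: (1-0.757)·(-4.63,1.2) + 0.757·(-3,3.2) = (-3.3961,2.7140)
  v4: (1-0.757)·(-2.63,-2.79) + 0.757·(-3.06,-3.31) = (-2.9555,-3.1836)
  v5: (1-0.757)·(-0.72,-2.63) + 0.757·(0.15,-4.43) = (-0.0614,-3.9926)
  v6: (1-0.757)·(2.9,-1.81) + 0.757·(6.43,-0.9) = (5.5722,-1.1211)
  v7: (1-0.757)·(3.37,-0.12) + 0.757·(8.09,1.71) = (6.9430,1.2653)
Perimeter = Σ |v_{i+1} − v_i|:
  edge 1→2: √(-5.6487² + 0.2868²) = 5.6559 (running 5.6559)
  edge 2→3: √(-1.2357² + -3.8993²) = 4.0904 (running 9.7464)
  edge 3→4: √(0.4406² + -5.8976²) = 5.9141 (running 15.6605)
  edge 4→5: √(2.8941² + -0.8090²) = 3.0050 (running 18.6655)
  edge 5→6: √(5.6336² + 2.8715²) = 6.3232 (running 24.9887)
  edge 6→7: √(1.3708² + 2.3864²) = 2.7521 (running 27.7409)
  edge 7→1: √(-3.4547² + 5.0612²) = 6.1279 (running 33.8687)
Perimeter = 33.8687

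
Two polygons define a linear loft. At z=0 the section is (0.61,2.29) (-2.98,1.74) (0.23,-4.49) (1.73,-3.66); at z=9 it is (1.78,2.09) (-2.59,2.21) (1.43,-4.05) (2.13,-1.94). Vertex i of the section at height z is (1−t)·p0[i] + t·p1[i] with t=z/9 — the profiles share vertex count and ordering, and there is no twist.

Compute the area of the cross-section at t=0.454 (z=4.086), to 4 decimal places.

Area at t=0.454: 16.1826

Cross-section at t=0.454: each vertex is (1-t)·p0[i] + t·p1[i].
  v1: (1-0.454)·(0.61,2.29) + 0.454·(1.78,2.09) = (1.1412,2.1992)
  v2: (1-0.454)·(-2.98,1.74) + 0.454·(-2.59,2.21) = (-2.8029,1.9534)
  v3: (1-0.454)·(0.23,-4.49) + 0.454·(1.43,-4.05) = (0.7748,-4.2902)
  v4: (1-0.454)·(1.73,-3.66) + 0.454·(2.13,-1.94) = (1.9116,-2.8791)
Shoelace sum Σ(x_i·y_{i+1} − x_{i+1}·y_i):
  i=1: 1.1412·1.9534 − -2.8029·2.1992 = +8.3934 (running +8.3934)
  i=2: -2.8029·-4.2902 − 0.7748·1.9534 = +10.5118 (running +18.9052)
  i=3: 0.7748·-2.8791 − 1.9116·-4.2902 = +5.9705 (running +24.8757)
  i=4: 1.9116·2.1992 − 1.1412·-2.8791 = +7.4896 (running +32.3653)
Area = |Σ|/2 = |32.3653|/2 = 16.1826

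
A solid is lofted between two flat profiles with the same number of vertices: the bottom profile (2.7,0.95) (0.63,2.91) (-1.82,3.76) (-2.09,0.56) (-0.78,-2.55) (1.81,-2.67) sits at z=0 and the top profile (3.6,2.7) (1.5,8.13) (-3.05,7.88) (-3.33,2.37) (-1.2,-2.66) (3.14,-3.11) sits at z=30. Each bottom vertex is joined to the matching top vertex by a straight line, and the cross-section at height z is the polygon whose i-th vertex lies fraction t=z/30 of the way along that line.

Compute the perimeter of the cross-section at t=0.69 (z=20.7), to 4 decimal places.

Cross-section at t=0.69: each vertex is (1-t)·p0[i] + t·p1[i].
  v1: (1-0.69)·(2.7,0.95) + 0.69·(3.6,2.7) = (3.3210,2.1575)
  v2: (1-0.69)·(0.63,2.91) + 0.69·(1.5,8.13) = (1.2303,6.5118)
  v3: (1-0.69)·(-1.82,3.76) + 0.69·(-3.05,7.88) = (-2.6687,6.6028)
  v4: (1-0.69)·(-2.09,0.56) + 0.69·(-3.33,2.37) = (-2.9456,1.8089)
  v5: (1-0.69)·(-0.78,-2.55) + 0.69·(-1.2,-2.66) = (-1.0698,-2.6259)
  v6: (1-0.69)·(1.81,-2.67) + 0.69·(3.14,-3.11) = (2.7277,-2.9736)
Perimeter = Σ |v_{i+1} − v_i|:
  edge 1→2: √(-2.0907² + 4.3543²) = 4.8302 (running 4.8302)
  edge 2→3: √(-3.8990² + 0.0910²) = 3.9001 (running 8.7303)
  edge 3→4: √(-0.2769² + -4.7939²) = 4.8019 (running 13.5322)
  edge 4→5: √(1.8758² + -4.4348²) = 4.8152 (running 18.3474)
  edge 5→6: √(3.7975² + -0.3477²) = 3.8134 (running 22.1607)
  edge 6→1: √(0.5933² + 5.1311²) = 5.1653 (running 27.3260)
Perimeter = 27.3260

Perimeter at t=0.69: 27.3260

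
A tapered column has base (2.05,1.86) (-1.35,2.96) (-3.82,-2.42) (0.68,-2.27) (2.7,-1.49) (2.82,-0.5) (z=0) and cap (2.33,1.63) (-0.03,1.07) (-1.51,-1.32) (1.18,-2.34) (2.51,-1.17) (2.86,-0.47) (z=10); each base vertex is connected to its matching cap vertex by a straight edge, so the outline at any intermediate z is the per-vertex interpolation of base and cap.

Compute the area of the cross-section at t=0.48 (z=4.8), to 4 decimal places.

Area at t=0.48: 16.9903

Cross-section at t=0.48: each vertex is (1-t)·p0[i] + t·p1[i].
  v1: (1-0.48)·(2.05,1.86) + 0.48·(2.33,1.63) = (2.1844,1.7496)
  v2: (1-0.48)·(-1.35,2.96) + 0.48·(-0.03,1.07) = (-0.7164,2.0528)
  v3: (1-0.48)·(-3.82,-2.42) + 0.48·(-1.51,-1.32) = (-2.7112,-1.8920)
  v4: (1-0.48)·(0.68,-2.27) + 0.48·(1.18,-2.34) = (0.9200,-2.3036)
  v5: (1-0.48)·(2.7,-1.49) + 0.48·(2.51,-1.17) = (2.6088,-1.3364)
  v6: (1-0.48)·(2.82,-0.5) + 0.48·(2.86,-0.47) = (2.8392,-0.4856)
Shoelace sum Σ(x_i·y_{i+1} − x_{i+1}·y_i):
  i=1: 2.1844·2.0528 − -0.7164·1.7496 = +5.7375 (running +5.7375)
  i=2: -0.7164·-1.8920 − -2.7112·2.0528 = +6.9210 (running +12.6585)
  i=3: -2.7112·-2.3036 − 0.9200·-1.8920 = +7.9862 (running +20.6447)
  i=4: 0.9200·-1.3364 − 2.6088·-2.3036 = +4.7801 (running +25.4248)
  i=5: 2.6088·-0.4856 − 2.8392·-1.3364 = +2.5275 (running +27.9523)
  i=6: 2.8392·1.7496 − 2.1844·-0.4856 = +6.0282 (running +33.9805)
Area = |Σ|/2 = |33.9805|/2 = 16.9903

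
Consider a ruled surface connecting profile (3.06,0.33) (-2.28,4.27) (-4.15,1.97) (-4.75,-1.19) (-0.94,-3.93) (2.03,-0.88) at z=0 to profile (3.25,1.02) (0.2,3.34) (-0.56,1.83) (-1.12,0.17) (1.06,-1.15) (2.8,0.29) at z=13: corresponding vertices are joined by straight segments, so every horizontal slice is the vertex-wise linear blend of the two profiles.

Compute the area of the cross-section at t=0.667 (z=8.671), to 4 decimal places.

Area at t=0.667: 17.3689

Cross-section at t=0.667: each vertex is (1-t)·p0[i] + t·p1[i].
  v1: (1-0.667)·(3.06,0.33) + 0.667·(3.25,1.02) = (3.1867,0.7902)
  v2: (1-0.667)·(-2.28,4.27) + 0.667·(0.2,3.34) = (-0.6258,3.6497)
  v3: (1-0.667)·(-4.15,1.97) + 0.667·(-0.56,1.83) = (-1.7555,1.8766)
  v4: (1-0.667)·(-4.75,-1.19) + 0.667·(-1.12,0.17) = (-2.3288,-0.2829)
  v5: (1-0.667)·(-0.94,-3.93) + 0.667·(1.06,-1.15) = (0.3940,-2.0757)
  v6: (1-0.667)·(2.03,-0.88) + 0.667·(2.8,0.29) = (2.5436,-0.0996)
Shoelace sum Σ(x_i·y_{i+1} − x_{i+1}·y_i):
  i=1: 3.1867·3.6497 − -0.6258·0.7902 = +12.1251 (running +12.1251)
  i=2: -0.6258·1.8766 − -1.7555·3.6497 = +5.2325 (running +17.3576)
  i=3: -1.7555·-0.2829 − -2.3288·1.8766 = +4.8668 (running +22.2244)
  i=4: -2.3288·-2.0757 − 0.3940·-0.2829 = +4.9454 (running +27.1699)
  i=5: 0.3940·-0.0996 − 2.5436·-2.0757 = +5.2406 (running +32.4104)
  i=6: 2.5436·0.7902 − 3.1867·-0.0996 = +2.3275 (running +34.7379)
Area = |Σ|/2 = |34.7379|/2 = 17.3689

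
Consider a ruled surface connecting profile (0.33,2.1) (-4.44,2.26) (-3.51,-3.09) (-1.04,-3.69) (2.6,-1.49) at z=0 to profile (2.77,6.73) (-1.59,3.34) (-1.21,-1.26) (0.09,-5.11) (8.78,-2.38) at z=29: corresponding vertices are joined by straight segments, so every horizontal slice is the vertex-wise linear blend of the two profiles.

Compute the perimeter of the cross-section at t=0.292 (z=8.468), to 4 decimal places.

Perimeter at t=0.292: 24.3773

Cross-section at t=0.292: each vertex is (1-t)·p0[i] + t·p1[i].
  v1: (1-0.292)·(0.33,2.1) + 0.292·(2.77,6.73) = (1.0425,3.4520)
  v2: (1-0.292)·(-4.44,2.26) + 0.292·(-1.59,3.34) = (-3.6078,2.5754)
  v3: (1-0.292)·(-3.51,-3.09) + 0.292·(-1.21,-1.26) = (-2.8384,-2.5556)
  v4: (1-0.292)·(-1.04,-3.69) + 0.292·(0.09,-5.11) = (-0.7100,-4.1046)
  v5: (1-0.292)·(2.6,-1.49) + 0.292·(8.78,-2.38) = (4.4046,-1.7499)
Perimeter = Σ |v_{i+1} − v_i|:
  edge 1→2: √(-4.6503² + -0.8766²) = 4.7322 (running 4.7322)
  edge 2→3: √(0.7694² + -5.1310²) = 5.1884 (running 9.9205)
  edge 3→4: √(2.1284² + -1.5490²) = 2.6324 (running 12.5529)
  edge 4→5: √(5.1146² + 2.3548²) = 5.6306 (running 18.1835)
  edge 5→1: √(-3.3621² + 5.2018²) = 6.1938 (running 24.3773)
Perimeter = 24.3773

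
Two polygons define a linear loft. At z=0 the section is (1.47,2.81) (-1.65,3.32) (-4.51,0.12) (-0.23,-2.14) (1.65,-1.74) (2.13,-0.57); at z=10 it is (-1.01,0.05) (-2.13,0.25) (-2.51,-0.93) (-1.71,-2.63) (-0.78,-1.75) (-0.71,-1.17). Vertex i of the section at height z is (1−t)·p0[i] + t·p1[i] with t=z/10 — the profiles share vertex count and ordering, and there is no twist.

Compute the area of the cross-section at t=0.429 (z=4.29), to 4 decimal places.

Area at t=0.429: 12.9493

Cross-section at t=0.429: each vertex is (1-t)·p0[i] + t·p1[i].
  v1: (1-0.429)·(1.47,2.81) + 0.429·(-1.01,0.05) = (0.4061,1.6260)
  v2: (1-0.429)·(-1.65,3.32) + 0.429·(-2.13,0.25) = (-1.8559,2.0030)
  v3: (1-0.429)·(-4.51,0.12) + 0.429·(-2.51,-0.93) = (-3.6520,-0.3305)
  v4: (1-0.429)·(-0.23,-2.14) + 0.429·(-1.71,-2.63) = (-0.8649,-2.3502)
  v5: (1-0.429)·(1.65,-1.74) + 0.429·(-0.78,-1.75) = (0.6075,-1.7443)
  v6: (1-0.429)·(2.13,-0.57) + 0.429·(-0.71,-1.17) = (0.9116,-0.8274)
Shoelace sum Σ(x_i·y_{i+1} − x_{i+1}·y_i):
  i=1: 0.4061·2.0030 − -1.8559·1.6260 = +3.8310 (running +3.8310)
  i=2: -1.8559·-0.3305 − -3.6520·2.0030 = +7.9281 (running +11.7592)
  i=3: -3.6520·-2.3502 − -0.8649·-0.3305 = +8.2972 (running +20.0563)
  i=4: -0.8649·-1.7443 − 0.6075·-2.3502 = +2.9365 (running +22.9928)
  i=5: 0.6075·-0.8274 − 0.9116·-1.7443 = +1.0875 (running +24.0803)
  i=6: 0.9116·1.6260 − 0.4061·-0.8274 = +1.8183 (running +25.8986)
Area = |Σ|/2 = |25.8986|/2 = 12.9493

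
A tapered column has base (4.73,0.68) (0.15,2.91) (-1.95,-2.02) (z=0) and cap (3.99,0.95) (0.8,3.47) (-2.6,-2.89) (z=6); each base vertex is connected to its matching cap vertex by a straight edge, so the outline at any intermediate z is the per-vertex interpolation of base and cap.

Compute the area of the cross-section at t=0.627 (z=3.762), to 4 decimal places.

Cross-section at t=0.627: each vertex is (1-t)·p0[i] + t·p1[i].
  v1: (1-0.627)·(4.73,0.68) + 0.627·(3.99,0.95) = (4.2660,0.8493)
  v2: (1-0.627)·(0.15,2.91) + 0.627·(0.8,3.47) = (0.5575,3.2611)
  v3: (1-0.627)·(-1.95,-2.02) + 0.627·(-2.6,-2.89) = (-2.3575,-2.5655)
Shoelace sum Σ(x_i·y_{i+1} − x_{i+1}·y_i):
  i=1: 4.2660·3.2611 − 0.5575·0.8493 = +13.4385 (running +13.4385)
  i=2: 0.5575·-2.5655 − -2.3575·3.2611 = +6.2579 (running +19.6963)
  i=3: -2.3575·0.8493 − 4.2660·-2.5655 = +8.9422 (running +28.6385)
Area = |Σ|/2 = |28.6385|/2 = 14.3193

Area at t=0.627: 14.3193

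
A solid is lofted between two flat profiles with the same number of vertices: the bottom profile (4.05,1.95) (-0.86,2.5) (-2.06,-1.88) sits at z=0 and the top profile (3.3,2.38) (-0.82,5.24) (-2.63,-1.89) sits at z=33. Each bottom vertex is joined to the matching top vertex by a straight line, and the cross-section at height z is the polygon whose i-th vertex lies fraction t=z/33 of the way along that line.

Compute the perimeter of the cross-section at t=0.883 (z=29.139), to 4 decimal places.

Cross-section at t=0.883: each vertex is (1-t)·p0[i] + t·p1[i].
  v1: (1-0.883)·(4.05,1.95) + 0.883·(3.3,2.38) = (3.3878,2.3297)
  v2: (1-0.883)·(-0.86,2.5) + 0.883·(-0.82,5.24) = (-0.8247,4.9194)
  v3: (1-0.883)·(-2.06,-1.88) + 0.883·(-2.63,-1.89) = (-2.5633,-1.8888)
Perimeter = Σ |v_{i+1} − v_i|:
  edge 1→2: √(-4.2124² + 2.5897²) = 4.9448 (running 4.9448)
  edge 2→3: √(-1.7386² + -6.8083²) = 7.0267 (running 11.9716)
  edge 3→1: √(5.9511² + 4.2185²) = 7.2946 (running 19.2662)
Perimeter = 19.2662

Perimeter at t=0.883: 19.2662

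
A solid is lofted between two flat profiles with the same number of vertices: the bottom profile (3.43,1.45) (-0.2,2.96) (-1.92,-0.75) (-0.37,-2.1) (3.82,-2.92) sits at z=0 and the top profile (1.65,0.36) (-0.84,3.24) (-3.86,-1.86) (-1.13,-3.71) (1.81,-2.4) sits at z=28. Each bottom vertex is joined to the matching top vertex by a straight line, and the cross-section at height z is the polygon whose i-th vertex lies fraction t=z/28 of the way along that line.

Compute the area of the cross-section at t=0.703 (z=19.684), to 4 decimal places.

Cross-section at t=0.703: each vertex is (1-t)·p0[i] + t·p1[i].
  v1: (1-0.703)·(3.43,1.45) + 0.703·(1.65,0.36) = (2.1787,0.6837)
  v2: (1-0.703)·(-0.2,2.96) + 0.703·(-0.84,3.24) = (-0.6499,3.1568)
  v3: (1-0.703)·(-1.92,-0.75) + 0.703·(-3.86,-1.86) = (-3.2838,-1.5303)
  v4: (1-0.703)·(-0.37,-2.1) + 0.703·(-1.13,-3.71) = (-0.9043,-3.2318)
  v5: (1-0.703)·(3.82,-2.92) + 0.703·(1.81,-2.4) = (2.4070,-2.5544)
Shoelace sum Σ(x_i·y_{i+1} − x_{i+1}·y_i):
  i=1: 2.1787·3.1568 − -0.6499·0.6837 = +7.3221 (running +7.3221)
  i=2: -0.6499·-1.5303 − -3.2838·3.1568 = +11.3611 (running +18.6831)
  i=3: -3.2838·-3.2318 − -0.9043·-1.5303 = +9.2289 (running +27.9120)
  i=4: -0.9043·-2.5544 − 2.4070·-3.2318 = +10.0888 (running +38.0009)
  i=5: 2.4070·0.6837 − 2.1787·-2.5544 = +7.2110 (running +45.2119)
Area = |Σ|/2 = |45.2119|/2 = 22.6059

Area at t=0.703: 22.6059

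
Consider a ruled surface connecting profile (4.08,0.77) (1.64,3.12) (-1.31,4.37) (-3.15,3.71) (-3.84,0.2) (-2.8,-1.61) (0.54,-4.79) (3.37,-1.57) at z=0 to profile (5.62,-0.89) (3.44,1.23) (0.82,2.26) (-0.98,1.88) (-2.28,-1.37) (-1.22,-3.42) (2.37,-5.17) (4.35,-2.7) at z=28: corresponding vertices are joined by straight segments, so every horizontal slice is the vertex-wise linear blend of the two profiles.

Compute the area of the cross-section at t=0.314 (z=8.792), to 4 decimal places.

Cross-section at t=0.314: each vertex is (1-t)·p0[i] + t·p1[i].
  v1: (1-0.314)·(4.08,0.77) + 0.314·(5.62,-0.89) = (4.5636,0.2488)
  v2: (1-0.314)·(1.64,3.12) + 0.314·(3.44,1.23) = (2.2052,2.5265)
  v3: (1-0.314)·(-1.31,4.37) + 0.314·(0.82,2.26) = (-0.6412,3.7075)
  v4: (1-0.314)·(-3.15,3.71) + 0.314·(-0.98,1.88) = (-2.4686,3.1354)
  v5: (1-0.314)·(-3.84,0.2) + 0.314·(-2.28,-1.37) = (-3.3502,-0.2930)
  v6: (1-0.314)·(-2.8,-1.61) + 0.314·(-1.22,-3.42) = (-2.3039,-2.1783)
  v7: (1-0.314)·(0.54,-4.79) + 0.314·(2.37,-5.17) = (1.1146,-4.9093)
  v8: (1-0.314)·(3.37,-1.57) + 0.314·(4.35,-2.7) = (3.6777,-1.9248)
Shoelace sum Σ(x_i·y_{i+1} − x_{i+1}·y_i):
  i=1: 4.5636·2.5265 − 2.2052·0.2488 = +10.9815 (running +10.9815)
  i=2: 2.2052·3.7075 − -0.6412·2.5265 = +9.7957 (running +20.7771)
  i=3: -0.6412·3.1354 − -2.4686·3.7075 = +7.1420 (running +27.9191)
  i=4: -2.4686·-0.2930 − -3.3502·3.1354 = +11.2273 (running +39.1464)
  i=5: -3.3502·-2.1783 − -2.3039·-0.2930 = +6.6228 (running +45.7692)
  i=6: -2.3039·-4.9093 − 1.1146·-2.1783 = +13.7385 (running +59.5077)
  i=7: 1.1146·-1.9248 − 3.6777·-4.9093 = +15.9097 (running +75.4173)
  i=8: 3.6777·0.2488 − 4.5636·-1.9248 = +9.6989 (running +85.1162)
Area = |Σ|/2 = |85.1162|/2 = 42.5581

Area at t=0.314: 42.5581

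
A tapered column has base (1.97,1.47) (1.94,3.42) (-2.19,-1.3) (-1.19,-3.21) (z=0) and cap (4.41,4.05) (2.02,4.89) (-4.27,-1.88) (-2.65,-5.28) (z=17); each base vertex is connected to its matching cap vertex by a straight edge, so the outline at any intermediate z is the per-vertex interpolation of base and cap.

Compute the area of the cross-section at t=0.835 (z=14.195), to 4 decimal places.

Cross-section at t=0.835: each vertex is (1-t)·p0[i] + t·p1[i].
  v1: (1-0.835)·(1.97,1.47) + 0.835·(4.41,4.05) = (4.0074,3.6243)
  v2: (1-0.835)·(1.94,3.42) + 0.835·(2.02,4.89) = (2.0068,4.6475)
  v3: (1-0.835)·(-2.19,-1.3) + 0.835·(-4.27,-1.88) = (-3.9268,-1.7843)
  v4: (1-0.835)·(-1.19,-3.21) + 0.835·(-2.65,-5.28) = (-2.4091,-4.9385)
Shoelace sum Σ(x_i·y_{i+1} − x_{i+1}·y_i):
  i=1: 4.0074·4.6475 − 2.0068·3.6243 = +11.3509 (running +11.3509)
  i=2: 2.0068·-1.7843 − -3.9268·4.6475 = +14.6689 (running +26.0198)
  i=3: -3.9268·-4.9385 − -2.4091·-1.7843 = +15.0937 (running +41.1136)
  i=4: -2.4091·3.6243 − 4.0074·-4.9385 = +11.0590 (running +52.1726)
Area = |Σ|/2 = |52.1726|/2 = 26.0863

Area at t=0.835: 26.0863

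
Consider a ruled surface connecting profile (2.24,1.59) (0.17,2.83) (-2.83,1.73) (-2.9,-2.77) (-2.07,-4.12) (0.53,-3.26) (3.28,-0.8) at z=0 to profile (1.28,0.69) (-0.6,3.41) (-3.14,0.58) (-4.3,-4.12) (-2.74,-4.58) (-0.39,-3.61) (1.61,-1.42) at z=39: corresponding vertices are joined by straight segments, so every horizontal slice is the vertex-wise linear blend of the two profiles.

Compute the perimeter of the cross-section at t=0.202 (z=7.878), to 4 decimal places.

Perimeter at t=0.202: 20.6101

Cross-section at t=0.202: each vertex is (1-t)·p0[i] + t·p1[i].
  v1: (1-0.202)·(2.24,1.59) + 0.202·(1.28,0.69) = (2.0461,1.4082)
  v2: (1-0.202)·(0.17,2.83) + 0.202·(-0.6,3.41) = (0.0145,2.9472)
  v3: (1-0.202)·(-2.83,1.73) + 0.202·(-3.14,0.58) = (-2.8926,1.4977)
  v4: (1-0.202)·(-2.9,-2.77) + 0.202·(-4.3,-4.12) = (-3.1828,-3.0427)
  v5: (1-0.202)·(-2.07,-4.12) + 0.202·(-2.74,-4.58) = (-2.2053,-4.2129)
  v6: (1-0.202)·(0.53,-3.26) + 0.202·(-0.39,-3.61) = (0.3442,-3.3307)
  v7: (1-0.202)·(3.28,-0.8) + 0.202·(1.61,-1.42) = (2.9427,-0.9252)
Perimeter = Σ |v_{i+1} − v_i|:
  edge 1→2: √(-2.0316² + 1.5390²) = 2.5487 (running 2.5487)
  edge 2→3: √(-2.9071² + -1.4495²) = 3.2484 (running 5.7971)
  edge 3→4: √(-0.2902² + -4.5404²) = 4.5497 (running 10.3468)
  edge 4→5: √(0.9775² + -1.1702²) = 1.5247 (running 11.8715)
  edge 5→6: √(2.5495² + 0.8822²) = 2.6978 (running 14.5693)
  edge 6→7: √(2.5985² + 2.4055²) = 3.5410 (running 18.1103)
  edge 7→1: √(-0.8966² + 2.3334²) = 2.4998 (running 20.6101)
Perimeter = 20.6101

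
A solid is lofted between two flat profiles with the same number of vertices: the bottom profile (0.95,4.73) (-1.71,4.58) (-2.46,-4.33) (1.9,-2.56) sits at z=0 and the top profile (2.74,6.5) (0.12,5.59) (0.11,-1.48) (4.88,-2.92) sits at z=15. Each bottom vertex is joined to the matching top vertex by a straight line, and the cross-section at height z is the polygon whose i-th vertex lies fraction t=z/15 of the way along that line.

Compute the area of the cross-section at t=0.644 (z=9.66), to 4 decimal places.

Area at t=0.644: 29.8584

Cross-section at t=0.644: each vertex is (1-t)·p0[i] + t·p1[i].
  v1: (1-0.644)·(0.95,4.73) + 0.644·(2.74,6.5) = (2.1028,5.8699)
  v2: (1-0.644)·(-1.71,4.58) + 0.644·(0.12,5.59) = (-0.5315,5.2304)
  v3: (1-0.644)·(-2.46,-4.33) + 0.644·(0.11,-1.48) = (-0.8049,-2.4946)
  v4: (1-0.644)·(1.9,-2.56) + 0.644·(4.88,-2.92) = (3.8191,-2.7918)
Shoelace sum Σ(x_i·y_{i+1} − x_{i+1}·y_i):
  i=1: 2.1028·5.2304 − -0.5315·5.8699 = +14.1181 (running +14.1181)
  i=2: -0.5315·-2.4946 − -0.8049·5.2304 = +5.5359 (running +19.6540)
  i=3: -0.8049·-2.7918 − 3.8191·-2.4946 = +11.7744 (running +31.4284)
  i=4: 3.8191·5.8699 − 2.1028·-2.7918 = +28.2883 (running +59.7167)
Area = |Σ|/2 = |59.7167|/2 = 29.8584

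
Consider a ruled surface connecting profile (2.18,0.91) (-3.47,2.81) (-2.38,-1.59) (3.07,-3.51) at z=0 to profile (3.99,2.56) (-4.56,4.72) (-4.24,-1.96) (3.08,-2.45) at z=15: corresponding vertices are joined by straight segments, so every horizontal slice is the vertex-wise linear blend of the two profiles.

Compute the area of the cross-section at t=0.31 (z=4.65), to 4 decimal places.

Cross-section at t=0.31: each vertex is (1-t)·p0[i] + t·p1[i].
  v1: (1-0.31)·(2.18,0.91) + 0.31·(3.99,2.56) = (2.7411,1.4215)
  v2: (1-0.31)·(-3.47,2.81) + 0.31·(-4.56,4.72) = (-3.8079,3.4021)
  v3: (1-0.31)·(-2.38,-1.59) + 0.31·(-4.24,-1.96) = (-2.9566,-1.7047)
  v4: (1-0.31)·(3.07,-3.51) + 0.31·(3.08,-2.45) = (3.0731,-3.1814)
Shoelace sum Σ(x_i·y_{i+1} − x_{i+1}·y_i):
  i=1: 2.7411·3.4021 − -3.8079·1.4215 = +14.7384 (running +14.7384)
  i=2: -3.8079·-1.7047 − -2.9566·3.4021 = +16.5500 (running +31.2884)
  i=3: -2.9566·-3.1814 − 3.0731·-1.7047 = +14.6448 (running +45.9332)
  i=4: 3.0731·1.4215 − 2.7411·-3.1814 = +13.0889 (running +59.0222)
Area = |Σ|/2 = |59.0222|/2 = 29.5111

Area at t=0.31: 29.5111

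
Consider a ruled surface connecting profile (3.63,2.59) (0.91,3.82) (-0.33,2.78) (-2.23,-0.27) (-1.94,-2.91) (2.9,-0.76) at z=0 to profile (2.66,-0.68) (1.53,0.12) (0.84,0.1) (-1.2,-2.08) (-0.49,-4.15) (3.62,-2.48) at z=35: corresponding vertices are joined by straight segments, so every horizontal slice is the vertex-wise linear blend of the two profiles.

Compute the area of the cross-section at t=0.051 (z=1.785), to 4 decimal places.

Area at t=0.051: 23.1539

Cross-section at t=0.051: each vertex is (1-t)·p0[i] + t·p1[i].
  v1: (1-0.051)·(3.63,2.59) + 0.051·(2.66,-0.68) = (3.5805,2.4232)
  v2: (1-0.051)·(0.91,3.82) + 0.051·(1.53,0.12) = (0.9416,3.6313)
  v3: (1-0.051)·(-0.33,2.78) + 0.051·(0.84,0.1) = (-0.2703,2.6433)
  v4: (1-0.051)·(-2.23,-0.27) + 0.051·(-1.2,-2.08) = (-2.1775,-0.3623)
  v5: (1-0.051)·(-1.94,-2.91) + 0.051·(-0.49,-4.15) = (-1.8660,-2.9732)
  v6: (1-0.051)·(2.9,-0.76) + 0.051·(3.62,-2.48) = (2.9367,-0.8477)
Shoelace sum Σ(x_i·y_{i+1} − x_{i+1}·y_i):
  i=1: 3.5805·3.6313 − 0.9416·2.4232 = +10.7202 (running +10.7202)
  i=2: 0.9416·2.6433 − -0.2703·3.6313 = +3.4707 (running +14.1909)
  i=3: -0.2703·-0.3623 − -2.1775·2.6433 = +5.8537 (running +20.0446)
  i=4: -2.1775·-2.9732 − -1.8660·-0.3623 = +5.7981 (running +25.8426)
  i=5: -1.8660·-0.8477 − 2.9367·-2.9732 = +10.3135 (running +36.1561)
  i=6: 2.9367·2.4232 − 3.5805·-0.8477 = +10.1516 (running +46.3077)
Area = |Σ|/2 = |46.3077|/2 = 23.1539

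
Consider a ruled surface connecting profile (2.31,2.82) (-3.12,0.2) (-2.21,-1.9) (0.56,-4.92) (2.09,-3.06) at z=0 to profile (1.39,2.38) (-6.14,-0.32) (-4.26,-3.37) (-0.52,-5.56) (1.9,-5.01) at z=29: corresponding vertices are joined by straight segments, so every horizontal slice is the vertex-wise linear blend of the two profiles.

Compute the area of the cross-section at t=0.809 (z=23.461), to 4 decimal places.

Area at t=0.809: 36.8887

Cross-section at t=0.809: each vertex is (1-t)·p0[i] + t·p1[i].
  v1: (1-0.809)·(2.31,2.82) + 0.809·(1.39,2.38) = (1.5657,2.4640)
  v2: (1-0.809)·(-3.12,0.2) + 0.809·(-6.14,-0.32) = (-5.5632,-0.2207)
  v3: (1-0.809)·(-2.21,-1.9) + 0.809·(-4.26,-3.37) = (-3.8685,-3.0892)
  v4: (1-0.809)·(0.56,-4.92) + 0.809·(-0.52,-5.56) = (-0.3137,-5.4378)
  v5: (1-0.809)·(2.09,-3.06) + 0.809·(1.9,-5.01) = (1.9363,-4.6376)
Shoelace sum Σ(x_i·y_{i+1} − x_{i+1}·y_i):
  i=1: 1.5657·-0.2207 − -5.5632·2.4640 = +13.3624 (running +13.3624)
  i=2: -5.5632·-3.0892 − -3.8685·-0.2207 = +16.3323 (running +29.6946)
  i=3: -3.8685·-5.4378 − -0.3137·-3.0892 = +20.0665 (running +49.7612)
  i=4: -0.3137·-4.6376 − 1.9363·-5.4378 = +11.9840 (running +61.7451)
  i=5: 1.9363·2.4640 − 1.5657·-4.6376 = +12.0322 (running +73.7774)
Area = |Σ|/2 = |73.7774|/2 = 36.8887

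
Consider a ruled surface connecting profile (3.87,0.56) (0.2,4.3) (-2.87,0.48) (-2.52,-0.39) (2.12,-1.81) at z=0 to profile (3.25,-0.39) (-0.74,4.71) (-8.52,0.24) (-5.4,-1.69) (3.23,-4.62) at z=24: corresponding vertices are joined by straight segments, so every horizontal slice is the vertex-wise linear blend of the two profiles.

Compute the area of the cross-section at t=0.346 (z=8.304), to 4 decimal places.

Area at t=0.346: 32.8661

Cross-section at t=0.346: each vertex is (1-t)·p0[i] + t·p1[i].
  v1: (1-0.346)·(3.87,0.56) + 0.346·(3.25,-0.39) = (3.6555,0.2313)
  v2: (1-0.346)·(0.2,4.3) + 0.346·(-0.74,4.71) = (-0.1252,4.4419)
  v3: (1-0.346)·(-2.87,0.48) + 0.346·(-8.52,0.24) = (-4.8249,0.3970)
  v4: (1-0.346)·(-2.52,-0.39) + 0.346·(-5.4,-1.69) = (-3.5165,-0.8398)
  v5: (1-0.346)·(2.12,-1.81) + 0.346·(3.23,-4.62) = (2.5041,-2.7823)
Shoelace sum Σ(x_i·y_{i+1} − x_{i+1}·y_i):
  i=1: 3.6555·4.4419 − -0.1252·0.2313 = +16.2661 (running +16.2661)
  i=2: -0.1252·0.3970 − -4.8249·4.4419 = +21.3818 (running +37.6479)
  i=3: -4.8249·-0.8398 − -3.5165·0.3970 = +5.4479 (running +43.0958)
  i=4: -3.5165·-2.7823 − 2.5041·-0.8398 = +11.8867 (running +54.9824)
  i=5: 2.5041·0.2313 − 3.6555·-2.7823 = +10.7497 (running +65.7321)
Area = |Σ|/2 = |65.7321|/2 = 32.8661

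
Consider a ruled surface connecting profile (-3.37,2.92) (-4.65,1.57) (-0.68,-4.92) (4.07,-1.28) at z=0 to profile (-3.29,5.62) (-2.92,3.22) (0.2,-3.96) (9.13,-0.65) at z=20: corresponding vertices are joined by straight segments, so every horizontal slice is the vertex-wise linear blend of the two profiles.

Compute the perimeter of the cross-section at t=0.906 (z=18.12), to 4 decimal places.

Cross-section at t=0.906: each vertex is (1-t)·p0[i] + t·p1[i].
  v1: (1-0.906)·(-3.37,2.92) + 0.906·(-3.29,5.62) = (-3.2975,5.3662)
  v2: (1-0.906)·(-4.65,1.57) + 0.906·(-2.92,3.22) = (-3.0826,3.0649)
  v3: (1-0.906)·(-0.68,-4.92) + 0.906·(0.2,-3.96) = (0.1173,-4.0502)
  v4: (1-0.906)·(4.07,-1.28) + 0.906·(9.13,-0.65) = (8.6544,-0.7092)
Perimeter = Σ |v_{i+1} − v_i|:
  edge 1→2: √(0.2149² + -2.3013²) = 2.3113 (running 2.3113)
  edge 2→3: √(3.1999² + -7.1151²) = 7.8016 (running 10.1129)
  edge 3→4: √(8.5371² + 3.3410²) = 9.1676 (running 19.2804)
  edge 4→1: √(-11.9519² + 6.0754²) = 13.4074 (running 32.6878)
Perimeter = 32.6878

Perimeter at t=0.906: 32.6878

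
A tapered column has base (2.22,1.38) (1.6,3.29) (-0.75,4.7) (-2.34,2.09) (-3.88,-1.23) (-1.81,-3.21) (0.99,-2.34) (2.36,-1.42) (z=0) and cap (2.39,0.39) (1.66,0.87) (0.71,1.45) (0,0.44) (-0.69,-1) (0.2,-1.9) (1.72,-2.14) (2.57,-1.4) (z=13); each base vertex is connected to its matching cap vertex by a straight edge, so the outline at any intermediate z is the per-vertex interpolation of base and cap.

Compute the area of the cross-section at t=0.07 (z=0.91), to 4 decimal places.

Cross-section at t=0.07: each vertex is (1-t)·p0[i] + t·p1[i].
  v1: (1-0.07)·(2.22,1.38) + 0.07·(2.39,0.39) = (2.2319,1.3107)
  v2: (1-0.07)·(1.6,3.29) + 0.07·(1.66,0.87) = (1.6042,3.1206)
  v3: (1-0.07)·(-0.75,4.7) + 0.07·(0.71,1.45) = (-0.6478,4.4725)
  v4: (1-0.07)·(-2.34,2.09) + 0.07·(0,0.44) = (-2.1762,1.9745)
  v5: (1-0.07)·(-3.88,-1.23) + 0.07·(-0.69,-1) = (-3.6567,-1.2139)
  v6: (1-0.07)·(-1.81,-3.21) + 0.07·(0.2,-1.9) = (-1.6693,-3.1183)
  v7: (1-0.07)·(0.99,-2.34) + 0.07·(1.72,-2.14) = (1.0411,-2.3260)
  v8: (1-0.07)·(2.36,-1.42) + 0.07·(2.57,-1.4) = (2.3747,-1.4186)
Shoelace sum Σ(x_i·y_{i+1} − x_{i+1}·y_i):
  i=1: 2.2319·3.1206 − 1.6042·1.3107 = +4.8622 (running +4.8622)
  i=2: 1.6042·4.4725 − -0.6478·3.1206 = +9.1963 (running +14.0586)
  i=3: -0.6478·1.9745 − -2.1762·4.4725 = +8.4540 (running +22.5125)
  i=4: -2.1762·-1.2139 − -3.6567·1.9745 = +9.8618 (running +32.3744)
  i=5: -3.6567·-3.1183 − -1.6693·-1.2139 = +9.3763 (running +41.7507)
  i=6: -1.6693·-2.3260 − 1.0411·-3.1183 = +7.1293 (running +48.8799)
  i=7: 1.0411·-1.4186 − 2.3747·-2.3260 = +4.0466 (running +52.9266)
  i=8: 2.3747·1.3107 − 2.2319·-1.4186 = +6.2787 (running +59.2053)
Area = |Σ|/2 = |59.2053|/2 = 29.6026

Area at t=0.07: 29.6026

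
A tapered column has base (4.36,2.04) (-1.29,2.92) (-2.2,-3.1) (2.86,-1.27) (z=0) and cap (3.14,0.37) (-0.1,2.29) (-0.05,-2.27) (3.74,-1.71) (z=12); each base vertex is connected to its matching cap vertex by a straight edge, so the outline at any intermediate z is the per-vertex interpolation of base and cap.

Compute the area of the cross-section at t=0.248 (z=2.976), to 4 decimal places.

Area at t=0.248: 21.0627

Cross-section at t=0.248: each vertex is (1-t)·p0[i] + t·p1[i].
  v1: (1-0.248)·(4.36,2.04) + 0.248·(3.14,0.37) = (4.0574,1.6258)
  v2: (1-0.248)·(-1.29,2.92) + 0.248·(-0.1,2.29) = (-0.9949,2.7638)
  v3: (1-0.248)·(-2.2,-3.1) + 0.248·(-0.05,-2.27) = (-1.6668,-2.8942)
  v4: (1-0.248)·(2.86,-1.27) + 0.248·(3.74,-1.71) = (3.0782,-1.3791)
Shoelace sum Σ(x_i·y_{i+1} − x_{i+1}·y_i):
  i=1: 4.0574·2.7638 − -0.9949·1.6258 = +12.8313 (running +12.8313)
  i=2: -0.9949·-2.8942 − -1.6668·2.7638 = +7.4860 (running +20.3173)
  i=3: -1.6668·-1.3791 − 3.0782·-2.8942 = +11.2076 (running +31.5249)
  i=4: 3.0782·1.6258 − 4.0574·-1.3791 = +10.6004 (running +42.1253)
Area = |Σ|/2 = |42.1253|/2 = 21.0627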